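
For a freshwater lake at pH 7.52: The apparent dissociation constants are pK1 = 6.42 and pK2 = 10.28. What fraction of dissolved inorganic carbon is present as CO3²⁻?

α₂ = 0.00161

α₂ = 1 / (1 + [H⁺]/K2 + [H⁺]²/(K1K2)) = 1 / (1 + 10^+2.76 + 10^+1.66)
   = 1 / (1 + 575.44 + 45.709) = 1/622.15 = 0.001607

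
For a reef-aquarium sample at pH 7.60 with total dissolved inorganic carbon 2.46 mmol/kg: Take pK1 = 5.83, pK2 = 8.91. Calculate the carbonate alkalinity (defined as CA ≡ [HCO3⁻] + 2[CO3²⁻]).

CA = [HCO3⁻] + 2[CO3²⁻] = (α₁ + 2α₂)·DIC
At pH 7.60: [H⁺]/K1 = 10^-1.77 = 0.016982, K2/[H⁺] = 10^-1.31 = 0.048978
α₁ = 1/(1 + 0.016982 + 0.048978) = 1/1.0660 = 0.9381; α₂ = α₁·K2/[H⁺] = 0.04595
α₁ + 2α₂ = 1.0300
CA = 1.0300 × 2.46 = 2.53 mmol/kg

CA = 2.53 mmol/kg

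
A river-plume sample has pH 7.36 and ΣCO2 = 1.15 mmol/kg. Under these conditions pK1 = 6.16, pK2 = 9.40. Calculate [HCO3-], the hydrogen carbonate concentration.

α₁ = 1 / (1 + [H⁺]/K1 + K2/[H⁺]) = 1 / (1 + 10^-1.20 + 10^-2.04)
   = 1 / (1 + 0.063096 + 0.0091201) = 1/1.0722 = 0.9326
[HCO3⁻] = α₁ × DIC = 0.9326 × 1.15 = 1.07 mmol/kg

[HCO3⁻] = 1.07 mmol/kg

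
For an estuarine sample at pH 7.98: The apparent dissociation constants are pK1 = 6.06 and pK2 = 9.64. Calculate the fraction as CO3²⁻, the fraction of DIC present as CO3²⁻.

α₂ = 0.0212

α₂ = 1 / (1 + [H⁺]/K2 + [H⁺]²/(K1K2)) = 1 / (1 + 10^+1.66 + 10^-0.26)
   = 1 / (1 + 45.709 + 0.54954) = 1/47.258 = 0.02116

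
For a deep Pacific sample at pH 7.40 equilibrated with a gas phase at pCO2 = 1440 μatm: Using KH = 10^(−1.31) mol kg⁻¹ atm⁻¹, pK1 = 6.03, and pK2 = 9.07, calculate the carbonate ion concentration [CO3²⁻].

[CO3²⁻] = 0.0353 mmol/kg

[CO2*] = KH · pCO2 = 10^(−1.31) × 1440×10^-6 = 7.053×10^-5 mol/kg
α₀ = 1/(1 + K1/[H⁺] + K1K2/[H⁺]²) = 1/(1 + 10^+1.37 + 10^-0.30) = 0.04009
DIC = [CO2*]/α₀ = 7.053×10^-5 / 0.04009 = 1.759 mmol/kg
[CO3²⁻] = α₂·DIC; α₂ = 0.02009, so [CO3²⁻] = 0.02009 × 1.759 = 0.0353 mmol/kg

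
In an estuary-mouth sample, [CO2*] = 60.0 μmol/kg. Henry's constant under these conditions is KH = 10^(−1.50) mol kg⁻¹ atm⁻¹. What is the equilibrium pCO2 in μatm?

pCO2 = 1900 μatm

KH = 10^(−1.50) = 3.162×10^-2 mol kg⁻¹ atm⁻¹
pCO2 = [CO2*]/KH = 60.0×10^-6 / 3.162×10^-2 = 1.90×10^-3 atm = 1900 μatm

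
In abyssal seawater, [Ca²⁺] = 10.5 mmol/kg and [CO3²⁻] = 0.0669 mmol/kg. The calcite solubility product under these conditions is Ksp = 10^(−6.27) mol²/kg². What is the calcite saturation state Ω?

Ksp = 10^(−6.27) = 5.370×10^-7
Ω = [Ca²⁺][CO3²⁻]/Ksp = (10.5×10^-3)(0.0669×10^-3) / 5.370×10^-7 = 1.31

Ω = 1.31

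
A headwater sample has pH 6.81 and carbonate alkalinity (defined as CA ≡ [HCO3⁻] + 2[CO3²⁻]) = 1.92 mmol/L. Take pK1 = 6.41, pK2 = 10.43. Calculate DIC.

DIC = 2.68 mmol/L

CA = [HCO3⁻] + 2[CO3²⁻] = (α₁ + 2α₂)·DIC
At pH 6.81: [H⁺]/K1 = 10^-0.40 = 0.39811, K2/[H⁺] = 10^-3.62 = 0.00023988
α₁ = 1/(1 + 0.39811 + 0.00023988) = 1/1.3983 = 0.7151; α₂ = α₁·K2/[H⁺] = 0.0001715
α₁ + 2α₂ = 0.7155
DIC = CA / (α₁ + 2α₂) = 1.92 / 0.7155 = 2.68 mmol/L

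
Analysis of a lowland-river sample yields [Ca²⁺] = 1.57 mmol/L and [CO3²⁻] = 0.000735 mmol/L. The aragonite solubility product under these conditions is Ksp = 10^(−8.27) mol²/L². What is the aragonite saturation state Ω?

Ω = 0.215

Ksp = 10^(−8.27) = 5.370×10^-9
Ω = [Ca²⁺][CO3²⁻]/Ksp = (1.57×10^-3)(0.000735×10^-3) / 5.370×10^-9 = 0.215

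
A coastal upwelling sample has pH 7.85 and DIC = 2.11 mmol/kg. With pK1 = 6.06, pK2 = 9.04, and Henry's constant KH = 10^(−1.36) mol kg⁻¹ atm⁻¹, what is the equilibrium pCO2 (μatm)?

pCO2 = 725 μatm

α₀ = 1 / (1 + K1/[H⁺] + K1K2/[H⁺]²) = 1 / (1 + 10^+1.79 + 10^+0.60)
   = 1 / (1 + 61.660 + 3.9811) = 1/66.641 = 0.01501
[CO2*] = α₀ × DIC = 0.01501 × 2.11 = 0.03166 mmol/kg
pCO2 = [CO2*]/KH = 3.166×10^-5 / 4.365×10^-2 = 725 μatm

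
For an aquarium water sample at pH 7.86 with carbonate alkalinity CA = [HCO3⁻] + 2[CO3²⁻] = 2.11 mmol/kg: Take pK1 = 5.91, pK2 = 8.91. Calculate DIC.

CA = [HCO3⁻] + 2[CO3²⁻] = (α₁ + 2α₂)·DIC
At pH 7.86: [H⁺]/K1 = 10^-1.95 = 0.011220, K2/[H⁺] = 10^-1.05 = 0.089125
α₁ = 1/(1 + 0.011220 + 0.089125) = 1/1.1003 = 0.9088; α₂ = α₁·K2/[H⁺] = 0.08100
α₁ + 2α₂ = 1.0708
DIC = CA / (α₁ + 2α₂) = 2.11 / 1.0708 = 1.97 mmol/kg

DIC = 1.97 mmol/kg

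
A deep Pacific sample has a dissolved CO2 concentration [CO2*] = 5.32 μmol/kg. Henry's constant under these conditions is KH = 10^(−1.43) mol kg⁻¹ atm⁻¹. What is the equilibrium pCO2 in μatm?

KH = 10^(−1.43) = 3.715×10^-2 mol kg⁻¹ atm⁻¹
pCO2 = [CO2*]/KH = 5.32×10^-6 / 3.715×10^-2 = 1.43×10^-4 atm = 143 μatm

pCO2 = 143 μatm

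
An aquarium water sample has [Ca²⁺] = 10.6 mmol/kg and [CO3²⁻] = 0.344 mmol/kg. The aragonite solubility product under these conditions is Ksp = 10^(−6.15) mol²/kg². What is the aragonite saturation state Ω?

Ksp = 10^(−6.15) = 7.079×10^-7
Ω = [Ca²⁺][CO3²⁻]/Ksp = (10.6×10^-3)(0.344×10^-3) / 7.079×10^-7 = 5.15

Ω = 5.15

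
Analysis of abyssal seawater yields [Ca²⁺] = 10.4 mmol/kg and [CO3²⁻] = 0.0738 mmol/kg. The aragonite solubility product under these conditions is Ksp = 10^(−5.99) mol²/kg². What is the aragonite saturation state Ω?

Ksp = 10^(−5.99) = 1.023×10^-6
Ω = [Ca²⁺][CO3²⁻]/Ksp = (10.4×10^-3)(0.0738×10^-3) / 1.023×10^-6 = 0.750

Ω = 0.750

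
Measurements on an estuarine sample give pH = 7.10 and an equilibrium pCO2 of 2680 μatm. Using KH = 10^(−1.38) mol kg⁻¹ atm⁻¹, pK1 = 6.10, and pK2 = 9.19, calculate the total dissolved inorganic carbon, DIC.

[CO2*] = KH · pCO2 = 10^(−1.38) × 2680×10^-6 = 1.117×10^-4 mol/kg
α₀ = 1/(1 + K1/[H⁺] + K1K2/[H⁺]²) = 1/(1 + 10^+1.00 + 10^-1.09) = 0.09024
DIC = [CO2*]/α₀ = 1.117×10^-4 / 0.09024 = 1.24 mmol/kg

DIC = 1.24 mmol/kg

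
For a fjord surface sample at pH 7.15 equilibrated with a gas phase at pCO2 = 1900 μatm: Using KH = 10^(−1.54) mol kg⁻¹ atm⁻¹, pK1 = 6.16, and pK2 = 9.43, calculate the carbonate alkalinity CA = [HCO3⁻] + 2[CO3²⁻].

[CO2*] = KH · pCO2 = 10^(−1.54) × 1900×10^-6 = 5.480×10^-5 mol/kg
α₀ = 1/(1 + K1/[H⁺] + K1K2/[H⁺]²) = 1/(1 + 10^+0.99 + 10^-1.29) = 0.09239
DIC = [CO2*]/α₀ = 5.480×10^-5 / 0.09239 = 0.5931 mmol/kg
CA = (α₁ + 2α₂)·DIC = (0.9029 + 2×0.004738) × 0.5931 = 0.541 mmol/kg

CA = 0.541 mmol/kg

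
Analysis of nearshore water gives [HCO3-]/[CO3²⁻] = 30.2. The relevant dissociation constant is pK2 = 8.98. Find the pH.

pH = 7.50

From K2 = [H⁺][CO3²⁻]/[HCO3-]:  pH = pK2 − log₁₀([HCO3-]/[CO3²⁻])
log₁₀(30.2) = +1.480
pH = 8.98 − (+1.480) = 7.50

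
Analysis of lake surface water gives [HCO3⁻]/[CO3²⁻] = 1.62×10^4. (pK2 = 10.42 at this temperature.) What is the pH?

pH = 6.21

From K2 = [H⁺][CO3²⁻]/[HCO3⁻]:  pH = pK2 − log₁₀([HCO3⁻]/[CO3²⁻])
log₁₀(1.62×10^4) = +4.210
pH = 10.42 − (+4.210) = 6.21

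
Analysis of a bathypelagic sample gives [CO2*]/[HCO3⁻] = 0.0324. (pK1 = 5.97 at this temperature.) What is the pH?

pH = 7.46

From K1 = [H⁺][HCO3⁻]/[CO2*]:  pH = pK1 − log₁₀([CO2*]/[HCO3⁻])
log₁₀(0.0324) = -1.489
pH = 5.97 − (-1.489) = 7.46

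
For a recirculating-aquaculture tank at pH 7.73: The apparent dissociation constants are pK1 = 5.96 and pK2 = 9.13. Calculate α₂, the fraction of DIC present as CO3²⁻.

α₂ = 0.0377

α₂ = 1 / (1 + [H⁺]/K2 + [H⁺]²/(K1K2)) = 1 / (1 + 10^+1.40 + 10^-0.37)
   = 1 / (1 + 25.119 + 0.42658) = 1/26.545 = 0.03767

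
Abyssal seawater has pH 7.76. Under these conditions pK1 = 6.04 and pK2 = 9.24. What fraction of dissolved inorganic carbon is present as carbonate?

α₂ = 0.0315

α₂ = 1 / (1 + [H⁺]/K2 + [H⁺]²/(K1K2)) = 1 / (1 + 10^+1.48 + 10^-0.24)
   = 1 / (1 + 30.200 + 0.57544) = 1/31.775 = 0.03147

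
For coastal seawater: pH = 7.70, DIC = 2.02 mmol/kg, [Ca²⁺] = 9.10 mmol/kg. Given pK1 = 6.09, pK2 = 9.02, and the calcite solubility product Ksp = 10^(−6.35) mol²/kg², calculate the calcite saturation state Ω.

Ω = 1.84

α₂ = 1 / (1 + [H⁺]/K2 + [H⁺]²/(K1K2)) = 1 / (1 + 10^+1.32 + 10^-0.29)
   = 1 / (1 + 20.893 + 0.51286) = 1/22.406 = 0.04463
[CO3²⁻] = α₂ × DIC = 0.04463 × 2.02 = 0.09016 mmol/kg
Ksp = 10^(−6.35) = 4.467×10^-7
Ω = [Ca²⁺][CO3²⁻]/Ksp = (9.10×10^-3)(9.016×10^-5) / 4.467×10^-7 = 1.84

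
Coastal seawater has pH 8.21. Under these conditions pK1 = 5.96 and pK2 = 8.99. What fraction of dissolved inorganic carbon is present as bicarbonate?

α₁ = 1 / (1 + [H⁺]/K1 + K2/[H⁺]) = 1 / (1 + 10^-2.25 + 10^-0.78)
   = 1 / (1 + 0.0056234 + 0.16596) = 1/1.1716 = 0.8535

α₁ = 0.854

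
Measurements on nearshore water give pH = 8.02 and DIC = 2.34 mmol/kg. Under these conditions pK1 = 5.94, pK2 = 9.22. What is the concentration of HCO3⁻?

[HCO3⁻] = 2.18 mmol/kg

α₁ = 1 / (1 + [H⁺]/K1 + K2/[H⁺]) = 1 / (1 + 10^-2.08 + 10^-1.20)
   = 1 / (1 + 0.0083176 + 0.063096) = 1/1.0714 = 0.9333
[HCO3⁻] = α₁ × DIC = 0.9333 × 2.34 = 2.18 mmol/kg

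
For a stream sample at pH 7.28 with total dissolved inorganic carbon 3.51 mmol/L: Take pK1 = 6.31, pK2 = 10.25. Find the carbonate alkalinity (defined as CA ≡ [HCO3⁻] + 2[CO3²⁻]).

CA = 3.17 mmol/L

CA = [HCO3⁻] + 2[CO3²⁻] = (α₁ + 2α₂)·DIC
At pH 7.28: [H⁺]/K1 = 10^-0.97 = 0.10715, K2/[H⁺] = 10^-2.97 = 0.0010715
α₁ = 1/(1 + 0.10715 + 0.0010715) = 1/1.1082 = 0.9023; α₂ = α₁·K2/[H⁺] = 0.0009669
α₁ + 2α₂ = 0.9043
CA = 0.9043 × 3.51 = 3.17 mmol/L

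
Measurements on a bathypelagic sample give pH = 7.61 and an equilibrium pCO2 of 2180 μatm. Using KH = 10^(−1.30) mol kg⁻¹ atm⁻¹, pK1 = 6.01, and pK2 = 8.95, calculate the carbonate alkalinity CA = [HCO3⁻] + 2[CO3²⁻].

[CO2*] = KH · pCO2 = 10^(−1.30) × 2180×10^-6 = 1.093×10^-4 mol/kg
α₀ = 1/(1 + K1/[H⁺] + K1K2/[H⁺]²) = 1/(1 + 10^+1.60 + 10^+0.26) = 0.02346
DIC = [CO2*]/α₀ = 1.093×10^-4 / 0.02346 = 4.658 mmol/kg
CA = (α₁ + 2α₂)·DIC = (0.9339 + 2×0.04269) × 4.658 = 4.75 mmol/kg

CA = 4.75 mmol/kg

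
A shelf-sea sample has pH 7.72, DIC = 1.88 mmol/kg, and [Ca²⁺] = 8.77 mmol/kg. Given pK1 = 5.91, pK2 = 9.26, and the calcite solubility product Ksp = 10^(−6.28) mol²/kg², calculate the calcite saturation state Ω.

α₂ = 1 / (1 + [H⁺]/K2 + [H⁺]²/(K1K2)) = 1 / (1 + 10^+1.54 + 10^-0.27)
   = 1 / (1 + 34.674 + 0.53703) = 1/36.211 = 0.02762
[CO3²⁻] = α₂ × DIC = 0.02762 × 1.88 = 0.05192 mmol/kg
Ksp = 10^(−6.28) = 5.248×10^-7
Ω = [Ca²⁺][CO3²⁻]/Ksp = (8.77×10^-3)(5.192×10^-5) / 5.248×10^-7 = 0.868

Ω = 0.868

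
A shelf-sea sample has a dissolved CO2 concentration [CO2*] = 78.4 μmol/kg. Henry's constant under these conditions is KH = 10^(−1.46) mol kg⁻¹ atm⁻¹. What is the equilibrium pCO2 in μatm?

pCO2 = 2260 μatm

KH = 10^(−1.46) = 3.467×10^-2 mol kg⁻¹ atm⁻¹
pCO2 = [CO2*]/KH = 78.4×10^-6 / 3.467×10^-2 = 2.26×10^-3 atm = 2260 μatm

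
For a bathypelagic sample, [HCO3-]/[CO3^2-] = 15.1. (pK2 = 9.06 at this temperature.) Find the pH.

pH = 7.88

From K2 = [H⁺][CO3^2-]/[HCO3-]:  pH = pK2 − log₁₀([HCO3-]/[CO3^2-])
log₁₀(15.1) = +1.179
pH = 9.06 − (+1.179) = 7.88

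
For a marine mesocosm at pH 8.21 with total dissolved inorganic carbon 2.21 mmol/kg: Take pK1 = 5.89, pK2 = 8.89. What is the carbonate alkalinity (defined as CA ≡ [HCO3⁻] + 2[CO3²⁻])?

CA = [HCO3⁻] + 2[CO3²⁻] = (α₁ + 2α₂)·DIC
At pH 8.21: [H⁺]/K1 = 10^-2.32 = 0.0047863, K2/[H⁺] = 10^-0.68 = 0.20893
α₁ = 1/(1 + 0.0047863 + 0.20893) = 1/1.2137 = 0.8239; α₂ = α₁·K2/[H⁺] = 0.1721
α₁ + 2α₂ = 1.1682
CA = 1.1682 × 2.21 = 2.58 mmol/kg

CA = 2.58 mmol/kg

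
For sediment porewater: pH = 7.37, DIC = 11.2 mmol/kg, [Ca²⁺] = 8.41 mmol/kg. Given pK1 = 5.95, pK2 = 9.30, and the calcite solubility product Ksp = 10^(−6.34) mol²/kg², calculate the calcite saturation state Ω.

α₂ = 1 / (1 + [H⁺]/K2 + [H⁺]²/(K1K2)) = 1 / (1 + 10^+1.93 + 10^+0.51)
   = 1 / (1 + 85.114 + 3.2359) = 1/89.350 = 0.01119
[CO3²⁻] = α₂ × DIC = 0.01119 × 11.2 = 0.1254 mmol/kg
Ksp = 10^(−6.34) = 4.571×10^-7
Ω = [Ca²⁺][CO3²⁻]/Ksp = (8.41×10^-3)(1.254×10^-4) / 4.571×10^-7 = 2.31

Ω = 2.31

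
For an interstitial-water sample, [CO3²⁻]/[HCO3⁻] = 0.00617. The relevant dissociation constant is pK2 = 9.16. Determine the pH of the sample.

pH = 6.95

From K2 = [H⁺][CO3²⁻]/[HCO3⁻]:  pH = pK2 + log₁₀([CO3²⁻]/[HCO3⁻])
log₁₀(0.00617) = -2.210
pH = 9.16 + (-2.210) = 6.95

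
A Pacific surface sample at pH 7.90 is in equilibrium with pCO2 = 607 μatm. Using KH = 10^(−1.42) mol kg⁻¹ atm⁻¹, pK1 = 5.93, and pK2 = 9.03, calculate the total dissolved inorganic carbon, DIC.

[CO2*] = KH · pCO2 = 10^(−1.42) × 607×10^-6 = 2.308×10^-5 mol/kg
α₀ = 1/(1 + K1/[H⁺] + K1K2/[H⁺]²) = 1/(1 + 10^+1.97 + 10^+0.84) = 0.009877
DIC = [CO2*]/α₀ = 2.308×10^-5 / 0.009877 = 2.34 mmol/kg

DIC = 2.34 mmol/kg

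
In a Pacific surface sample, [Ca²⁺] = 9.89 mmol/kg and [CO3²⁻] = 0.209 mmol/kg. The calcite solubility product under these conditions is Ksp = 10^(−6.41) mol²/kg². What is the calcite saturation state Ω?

Ksp = 10^(−6.41) = 3.890×10^-7
Ω = [Ca²⁺][CO3²⁻]/Ksp = (9.89×10^-3)(0.209×10^-3) / 3.890×10^-7 = 5.31

Ω = 5.31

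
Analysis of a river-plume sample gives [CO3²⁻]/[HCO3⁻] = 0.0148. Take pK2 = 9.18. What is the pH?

From K2 = [H⁺][CO3²⁻]/[HCO3⁻]:  pH = pK2 + log₁₀([CO3²⁻]/[HCO3⁻])
log₁₀(0.0148) = -1.830
pH = 9.18 + (-1.830) = 7.35

pH = 7.35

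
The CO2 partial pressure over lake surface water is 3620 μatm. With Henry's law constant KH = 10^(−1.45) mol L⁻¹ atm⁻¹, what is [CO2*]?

KH = 10^(−1.45) = 3.548×10^-2 mol L⁻¹ atm⁻¹
[CO2*] = KH · pCO2 = 3.548×10^-2 × 3620×10^-6 atm = 1.28×10^-4 mol/L

[CO2*] = 128 μmol/L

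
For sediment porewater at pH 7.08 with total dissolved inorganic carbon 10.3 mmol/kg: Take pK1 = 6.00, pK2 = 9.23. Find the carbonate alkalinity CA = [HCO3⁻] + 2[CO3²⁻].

CA = [HCO3⁻] + 2[CO3²⁻] = (α₁ + 2α₂)·DIC
At pH 7.08: [H⁺]/K1 = 10^-1.08 = 0.083176, K2/[H⁺] = 10^-2.15 = 0.0070795
α₁ = 1/(1 + 0.083176 + 0.0070795) = 1/1.0903 = 0.9172; α₂ = α₁·K2/[H⁺] = 0.006493
α₁ + 2α₂ = 0.9302
CA = 0.9302 × 10.3 = 9.58 mmol/kg

CA = 9.58 mmol/kg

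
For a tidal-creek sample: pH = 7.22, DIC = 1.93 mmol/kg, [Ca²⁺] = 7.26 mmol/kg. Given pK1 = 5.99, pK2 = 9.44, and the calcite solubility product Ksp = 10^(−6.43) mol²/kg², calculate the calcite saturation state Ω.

Ω = 0.213

α₂ = 1 / (1 + [H⁺]/K2 + [H⁺]²/(K1K2)) = 1 / (1 + 10^+2.22 + 10^+0.99)
   = 1 / (1 + 165.96 + 9.7724) = 1/176.73 = 0.005658
[CO3²⁻] = α₂ × DIC = 0.005658 × 1.93 = 0.01092 mmol/kg = 10.92 μmol/kg
Ksp = 10^(−6.43) = 3.715×10^-7
Ω = [Ca²⁺][CO3²⁻]/Ksp = (7.26×10^-3)(1.092×10^-5) / 3.715×10^-7 = 0.213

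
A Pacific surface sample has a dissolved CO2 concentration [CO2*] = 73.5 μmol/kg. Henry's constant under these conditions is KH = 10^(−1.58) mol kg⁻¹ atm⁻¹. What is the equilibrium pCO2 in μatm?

KH = 10^(−1.58) = 2.630×10^-2 mol kg⁻¹ atm⁻¹
pCO2 = [CO2*]/KH = 73.5×10^-6 / 2.630×10^-2 = 2.79×10^-3 atm = 2790 μatm

pCO2 = 2790 μatm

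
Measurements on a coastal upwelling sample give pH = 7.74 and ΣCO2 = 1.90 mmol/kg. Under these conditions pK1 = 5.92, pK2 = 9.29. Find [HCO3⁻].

α₁ = 1 / (1 + [H⁺]/K1 + K2/[H⁺]) = 1 / (1 + 10^-1.82 + 10^-1.55)
   = 1 / (1 + 0.015136 + 0.028184) = 1/1.0433 = 0.9585
[HCO3⁻] = α₁ × DIC = 0.9585 × 1.90 = 1.82 mmol/kg

[HCO3⁻] = 1.82 mmol/kg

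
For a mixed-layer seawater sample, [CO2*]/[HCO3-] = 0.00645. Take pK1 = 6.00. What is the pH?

From K1 = [H⁺][HCO3-]/[CO2*]:  pH = pK1 − log₁₀([CO2*]/[HCO3-])
log₁₀(0.00645) = -2.190
pH = 6.00 − (-2.190) = 8.19

pH = 8.19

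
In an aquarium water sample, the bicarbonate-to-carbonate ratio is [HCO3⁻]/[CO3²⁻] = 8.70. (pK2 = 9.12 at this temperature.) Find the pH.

pH = 8.18

From K2 = [H⁺][CO3²⁻]/[HCO3⁻]:  pH = pK2 − log₁₀([HCO3⁻]/[CO3²⁻])
log₁₀(8.70) = +0.940
pH = 9.12 − (+0.940) = 8.18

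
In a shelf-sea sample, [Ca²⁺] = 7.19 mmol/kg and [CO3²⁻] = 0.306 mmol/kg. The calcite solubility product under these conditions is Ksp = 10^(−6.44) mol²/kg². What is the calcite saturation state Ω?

Ω = 6.06

Ksp = 10^(−6.44) = 3.631×10^-7
Ω = [Ca²⁺][CO3²⁻]/Ksp = (7.19×10^-3)(0.306×10^-3) / 3.631×10^-7 = 6.06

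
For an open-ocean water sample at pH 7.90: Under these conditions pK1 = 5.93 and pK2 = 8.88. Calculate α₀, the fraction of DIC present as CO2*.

α₀ = 0.00961

α₀ = 1 / (1 + K1/[H⁺] + K1K2/[H⁺]²) = 1 / (1 + 10^+1.97 + 10^+0.99)
   = 1 / (1 + 93.325 + 9.7724) = 1/104.10 = 0.009606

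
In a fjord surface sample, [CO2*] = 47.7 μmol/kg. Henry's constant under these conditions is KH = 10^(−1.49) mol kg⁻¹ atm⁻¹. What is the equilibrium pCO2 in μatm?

pCO2 = 1470 μatm

KH = 10^(−1.49) = 3.236×10^-2 mol kg⁻¹ atm⁻¹
pCO2 = [CO2*]/KH = 47.7×10^-6 / 3.236×10^-2 = 1.47×10^-3 atm = 1470 μatm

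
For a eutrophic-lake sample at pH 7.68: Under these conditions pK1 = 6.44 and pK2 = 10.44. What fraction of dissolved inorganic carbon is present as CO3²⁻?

α₂ = 1 / (1 + [H⁺]/K2 + [H⁺]²/(K1K2)) = 1 / (1 + 10^+2.76 + 10^+1.52)
   = 1 / (1 + 575.44 + 33.113) = 1/609.55 = 0.001641

α₂ = 0.00164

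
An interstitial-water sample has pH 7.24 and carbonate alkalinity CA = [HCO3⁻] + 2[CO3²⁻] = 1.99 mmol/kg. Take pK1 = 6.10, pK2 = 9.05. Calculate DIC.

CA = [HCO3⁻] + 2[CO3²⁻] = (α₁ + 2α₂)·DIC
At pH 7.24: [H⁺]/K1 = 10^-1.14 = 0.072444, K2/[H⁺] = 10^-1.81 = 0.015488
α₁ = 1/(1 + 0.072444 + 0.015488) = 1/1.0879 = 0.9192; α₂ = α₁·K2/[H⁺] = 0.01424
α₁ + 2α₂ = 0.9476
DIC = CA / (α₁ + 2α₂) = 1.99 / 0.9476 = 2.10 mmol/kg

DIC = 2.10 mmol/kg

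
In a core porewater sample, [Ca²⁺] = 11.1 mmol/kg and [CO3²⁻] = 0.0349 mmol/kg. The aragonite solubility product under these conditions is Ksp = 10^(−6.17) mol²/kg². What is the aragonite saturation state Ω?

Ω = 0.573

Ksp = 10^(−6.17) = 6.761×10^-7
Ω = [Ca²⁺][CO3²⁻]/Ksp = (11.1×10^-3)(0.0349×10^-3) / 6.761×10^-7 = 0.573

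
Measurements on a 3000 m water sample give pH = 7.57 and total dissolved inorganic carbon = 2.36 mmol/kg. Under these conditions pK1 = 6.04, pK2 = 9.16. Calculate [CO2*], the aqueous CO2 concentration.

[CO2*] = 0.0660 mmol/kg

α₀ = 1 / (1 + K1/[H⁺] + K1K2/[H⁺]²) = 1 / (1 + 10^+1.53 + 10^-0.06)
   = 1 / (1 + 33.884 + 0.87096) = 1/35.755 = 0.02797
[CO2*] = α₀ × DIC = 0.02797 × 2.36 = 0.0660 mmol/kg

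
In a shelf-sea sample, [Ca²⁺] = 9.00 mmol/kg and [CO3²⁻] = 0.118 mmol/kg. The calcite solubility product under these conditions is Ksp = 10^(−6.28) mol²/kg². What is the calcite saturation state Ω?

Ω = 2.02

Ksp = 10^(−6.28) = 5.248×10^-7
Ω = [Ca²⁺][CO3²⁻]/Ksp = (9.00×10^-3)(0.118×10^-3) / 5.248×10^-7 = 2.02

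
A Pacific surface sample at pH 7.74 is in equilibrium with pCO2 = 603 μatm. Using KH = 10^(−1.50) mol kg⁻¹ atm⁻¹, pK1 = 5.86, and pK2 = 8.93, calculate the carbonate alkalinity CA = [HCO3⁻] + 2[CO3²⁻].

[CO2*] = KH · pCO2 = 10^(−1.50) × 603×10^-6 = 1.907×10^-5 mol/kg
α₀ = 1/(1 + K1/[H⁺] + K1K2/[H⁺]²) = 1/(1 + 10^+1.88 + 10^+0.69) = 0.01223
DIC = [CO2*]/α₀ = 1.907×10^-5 / 0.01223 = 1.559 mmol/kg
CA = (α₁ + 2α₂)·DIC = (0.9279 + 2×0.05991) × 1.559 = 1.63 mmol/kg

CA = 1.63 mmol/kg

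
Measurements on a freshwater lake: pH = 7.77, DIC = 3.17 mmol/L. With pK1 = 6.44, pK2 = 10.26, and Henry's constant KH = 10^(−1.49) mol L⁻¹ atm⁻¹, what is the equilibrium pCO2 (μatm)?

α₀ = 1 / (1 + K1/[H⁺] + K1K2/[H⁺]²) = 1 / (1 + 10^+1.33 + 10^-1.16)
   = 1 / (1 + 21.380 + 0.069183) = 1/22.449 = 0.04455
[CO2*] = α₀ × DIC = 0.04455 × 3.17 = 0.1412 mmol/L
pCO2 = [CO2*]/KH = 1.412×10^-4 / 3.236×10^-2 = 4360 μatm

pCO2 = 4360 μatm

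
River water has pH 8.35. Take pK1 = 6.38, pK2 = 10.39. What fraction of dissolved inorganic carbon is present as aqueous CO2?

α₀ = 1 / (1 + K1/[H⁺] + K1K2/[H⁺]²) = 1 / (1 + 10^+1.97 + 10^-0.07)
   = 1 / (1 + 93.325 + 0.85114) = 1/95.177 = 0.01051

α₀ = 0.0105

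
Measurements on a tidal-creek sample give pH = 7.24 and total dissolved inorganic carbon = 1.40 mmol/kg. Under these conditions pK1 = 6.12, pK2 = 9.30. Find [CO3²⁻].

[CO3²⁻] = 11.2 μmol/kg

α₂ = 1 / (1 + [H⁺]/K2 + [H⁺]²/(K1K2)) = 1 / (1 + 10^+2.06 + 10^+0.94)
   = 1 / (1 + 114.82 + 8.7096) = 1/124.52 = 0.008031
[CO3²⁻] = α₂ × DIC = 0.008031 × 1.40 = 0.0112 mmol/kg = 11.2 μmol/kg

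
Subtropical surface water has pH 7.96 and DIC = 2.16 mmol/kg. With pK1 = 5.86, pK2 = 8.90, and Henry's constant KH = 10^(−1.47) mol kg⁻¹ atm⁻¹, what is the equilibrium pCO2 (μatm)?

α₀ = 1 / (1 + K1/[H⁺] + K1K2/[H⁺]²) = 1 / (1 + 10^+2.10 + 10^+1.16)
   = 1 / (1 + 125.89 + 14.454) = 1/141.35 = 0.007075
[CO2*] = α₀ × DIC = 0.007075 × 2.16 = 0.01528 mmol/kg = 15.28 μmol/kg
pCO2 = [CO2*]/KH = 1.528×10^-5 / 3.388×10^-2 = 451 μatm

pCO2 = 451 μatm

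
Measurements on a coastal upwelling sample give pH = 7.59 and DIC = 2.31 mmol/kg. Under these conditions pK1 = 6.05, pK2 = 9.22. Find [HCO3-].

[HCO3⁻] = 2.20 mmol/kg

α₁ = 1 / (1 + [H⁺]/K1 + K2/[H⁺]) = 1 / (1 + 10^-1.54 + 10^-1.63)
   = 1 / (1 + 0.028840 + 0.023442) = 1/1.0523 = 0.9503
[HCO3⁻] = α₁ × DIC = 0.9503 × 2.31 = 2.20 mmol/kg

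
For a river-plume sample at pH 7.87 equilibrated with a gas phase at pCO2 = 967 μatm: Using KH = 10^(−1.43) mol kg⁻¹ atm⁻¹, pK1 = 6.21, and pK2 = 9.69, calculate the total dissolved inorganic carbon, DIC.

[CO2*] = KH · pCO2 = 10^(−1.43) × 967×10^-6 = 3.593×10^-5 mol/kg
α₀ = 1/(1 + K1/[H⁺] + K1K2/[H⁺]²) = 1/(1 + 10^+1.66 + 10^-0.16) = 0.02110
DIC = [CO2*]/α₀ = 3.593×10^-5 / 0.02110 = 1.70 mmol/kg

DIC = 1.70 mmol/kg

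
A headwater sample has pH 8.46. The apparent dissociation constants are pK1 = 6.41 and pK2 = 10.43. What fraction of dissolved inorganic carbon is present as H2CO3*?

α₀ = 0.00874

α₀ = 1 / (1 + K1/[H⁺] + K1K2/[H⁺]²) = 1 / (1 + 10^+2.05 + 10^+0.08)
   = 1 / (1 + 112.20 + 1.2023) = 1/114.40 = 0.008741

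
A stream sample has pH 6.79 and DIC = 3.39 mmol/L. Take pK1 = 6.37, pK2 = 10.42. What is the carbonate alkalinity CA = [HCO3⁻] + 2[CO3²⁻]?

CA = 2.46 mmol/L

CA = [HCO3⁻] + 2[CO3²⁻] = (α₁ + 2α₂)·DIC
At pH 6.79: [H⁺]/K1 = 10^-0.42 = 0.38019, K2/[H⁺] = 10^-3.63 = 0.00023442
α₁ = 1/(1 + 0.38019 + 0.00023442) = 1/1.3804 = 0.7244; α₂ = α₁·K2/[H⁺] = 0.0001698
α₁ + 2α₂ = 0.7248
CA = 0.7248 × 3.39 = 2.46 mmol/L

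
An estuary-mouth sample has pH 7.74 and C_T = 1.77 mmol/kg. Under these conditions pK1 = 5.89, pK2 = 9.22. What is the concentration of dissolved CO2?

α₀ = 1 / (1 + K1/[H⁺] + K1K2/[H⁺]²) = 1 / (1 + 10^+1.85 + 10^+0.37)
   = 1 / (1 + 70.795 + 2.3442) = 1/74.139 = 0.01349
[CO2*] = α₀ × DIC = 0.01349 × 1.77 = 0.0239 mmol/kg

[CO2*] = 0.0239 mmol/kg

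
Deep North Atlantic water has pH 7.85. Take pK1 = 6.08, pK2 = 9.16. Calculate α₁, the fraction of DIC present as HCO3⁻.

α₁ = 0.938

α₁ = 1 / (1 + [H⁺]/K1 + K2/[H⁺]) = 1 / (1 + 10^-1.77 + 10^-1.31)
   = 1 / (1 + 0.016982 + 0.048978) = 1/1.0660 = 0.9381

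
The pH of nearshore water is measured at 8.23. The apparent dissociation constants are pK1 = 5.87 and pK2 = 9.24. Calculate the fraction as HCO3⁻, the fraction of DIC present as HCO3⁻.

α₁ = 1 / (1 + [H⁺]/K1 + K2/[H⁺]) = 1 / (1 + 10^-2.36 + 10^-1.01)
   = 1 / (1 + 0.0043652 + 0.097724) = 1/1.1021 = 0.9074

α₁ = 0.907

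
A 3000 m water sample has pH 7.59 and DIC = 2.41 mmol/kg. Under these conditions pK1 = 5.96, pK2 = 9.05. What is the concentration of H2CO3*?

α₀ = 1 / (1 + K1/[H⁺] + K1K2/[H⁺]²) = 1 / (1 + 10^+1.63 + 10^+0.17)
   = 1 / (1 + 42.658 + 1.4791) = 1/45.137 = 0.02215
[CO2*] = α₀ × DIC = 0.02215 × 2.41 = 0.0534 mmol/kg

[CO2*] = 0.0534 mmol/kg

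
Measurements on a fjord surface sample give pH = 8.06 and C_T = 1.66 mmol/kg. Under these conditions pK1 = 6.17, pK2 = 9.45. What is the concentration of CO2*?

α₀ = 1 / (1 + K1/[H⁺] + K1K2/[H⁺]²) = 1 / (1 + 10^+1.89 + 10^+0.50)
   = 1 / (1 + 77.625 + 3.1623) = 1/81.787 = 0.01223
[CO2*] = α₀ × DIC = 0.01223 × 1.66 = 0.0203 mmol/kg

[CO2*] = 0.0203 mmol/kg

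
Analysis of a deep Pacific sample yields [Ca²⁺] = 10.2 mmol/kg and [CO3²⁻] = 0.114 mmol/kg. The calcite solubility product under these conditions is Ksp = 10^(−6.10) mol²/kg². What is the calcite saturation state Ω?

Ksp = 10^(−6.10) = 7.943×10^-7
Ω = [Ca²⁺][CO3²⁻]/Ksp = (10.2×10^-3)(0.114×10^-3) / 7.943×10^-7 = 1.46

Ω = 1.46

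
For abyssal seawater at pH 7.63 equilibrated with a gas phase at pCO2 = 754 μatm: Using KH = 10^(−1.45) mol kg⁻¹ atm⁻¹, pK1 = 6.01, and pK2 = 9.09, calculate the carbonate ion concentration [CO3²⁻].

[CO3²⁻] = 0.0387 mmol/kg

[CO2*] = KH · pCO2 = 10^(−1.45) × 754×10^-6 = 2.675×10^-5 mol/kg
α₀ = 1/(1 + K1/[H⁺] + K1K2/[H⁺]²) = 1/(1 + 10^+1.62 + 10^+0.16) = 0.02266
DIC = [CO2*]/α₀ = 2.675×10^-5 / 0.02266 = 1.181 mmol/kg
[CO3²⁻] = α₂·DIC; α₂ = 0.03275, so [CO3²⁻] = 0.03275 × 1.181 = 0.0387 mmol/kg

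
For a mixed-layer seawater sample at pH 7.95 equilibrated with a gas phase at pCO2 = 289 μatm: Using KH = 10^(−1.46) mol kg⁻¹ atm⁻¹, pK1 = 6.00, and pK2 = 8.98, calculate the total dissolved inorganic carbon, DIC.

[CO2*] = KH · pCO2 = 10^(−1.46) × 289×10^-6 = 1.002×10^-5 mol/kg
α₀ = 1/(1 + K1/[H⁺] + K1K2/[H⁺]²) = 1/(1 + 10^+1.95 + 10^+0.92) = 0.01016
DIC = [CO2*]/α₀ = 1.002×10^-5 / 0.01016 = 0.986 mmol/kg

DIC = 0.986 mmol/kg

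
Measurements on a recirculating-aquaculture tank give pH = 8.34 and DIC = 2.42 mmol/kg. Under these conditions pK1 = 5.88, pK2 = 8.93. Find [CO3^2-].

α₂ = 1 / (1 + [H⁺]/K2 + [H⁺]²/(K1K2)) = 1 / (1 + 10^+0.59 + 10^-1.87)
   = 1 / (1 + 3.8905 + 0.013490) = 1/4.9039 = 0.2039
[CO3²⁻] = α₂ × DIC = 0.2039 × 2.42 = 0.493 mmol/kg

[CO3²⁻] = 0.493 mmol/kg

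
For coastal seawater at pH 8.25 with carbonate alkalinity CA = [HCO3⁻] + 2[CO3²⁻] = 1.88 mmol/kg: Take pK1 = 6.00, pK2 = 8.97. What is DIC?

CA = [HCO3⁻] + 2[CO3²⁻] = (α₁ + 2α₂)·DIC
At pH 8.25: [H⁺]/K1 = 10^-2.25 = 0.0056234, K2/[H⁺] = 10^-0.72 = 0.19055
α₁ = 1/(1 + 0.0056234 + 0.19055) = 1/1.1962 = 0.8360; α₂ = α₁·K2/[H⁺] = 0.1593
α₁ + 2α₂ = 1.1546
DIC = CA / (α₁ + 2α₂) = 1.88 / 1.1546 = 1.63 mmol/kg

DIC = 1.63 mmol/kg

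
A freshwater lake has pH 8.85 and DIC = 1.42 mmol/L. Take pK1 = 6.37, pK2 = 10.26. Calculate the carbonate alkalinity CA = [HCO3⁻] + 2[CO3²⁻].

CA = [HCO3⁻] + 2[CO3²⁻] = (α₁ + 2α₂)·DIC
At pH 8.85: [H⁺]/K1 = 10^-2.48 = 0.0033113, K2/[H⁺] = 10^-1.41 = 0.038905
α₁ = 1/(1 + 0.0033113 + 0.038905) = 1/1.0422 = 0.9595; α₂ = α₁·K2/[H⁺] = 0.03733
α₁ + 2α₂ = 1.0342
CA = 1.0342 × 1.42 = 1.47 mmol/L

CA = 1.47 mmol/L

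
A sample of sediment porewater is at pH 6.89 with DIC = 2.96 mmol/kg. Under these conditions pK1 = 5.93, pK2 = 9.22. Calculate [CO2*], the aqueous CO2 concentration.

α₀ = 1 / (1 + K1/[H⁺] + K1K2/[H⁺]²) = 1 / (1 + 10^+0.96 + 10^-1.37)
   = 1 / (1 + 9.1201 + 0.042658) = 1/10.163 = 0.09840
[CO2*] = α₀ × DIC = 0.09840 × 2.96 = 0.291 mmol/kg

[CO2*] = 0.291 mmol/kg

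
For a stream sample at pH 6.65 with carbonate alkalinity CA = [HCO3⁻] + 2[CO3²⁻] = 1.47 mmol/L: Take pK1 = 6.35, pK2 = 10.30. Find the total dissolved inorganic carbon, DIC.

CA = [HCO3⁻] + 2[CO3²⁻] = (α₁ + 2α₂)·DIC
At pH 6.65: [H⁺]/K1 = 10^-0.30 = 0.50119, K2/[H⁺] = 10^-3.65 = 0.00022387
α₁ = 1/(1 + 0.50119 + 0.00022387) = 1/1.5014 = 0.6660; α₂ = α₁·K2/[H⁺] = 0.0001491
α₁ + 2α₂ = 0.6663
DIC = CA / (α₁ + 2α₂) = 1.47 / 0.6663 = 2.21 mmol/L

DIC = 2.21 mmol/L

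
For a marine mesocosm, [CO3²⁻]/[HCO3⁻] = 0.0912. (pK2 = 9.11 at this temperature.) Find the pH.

From K2 = [H⁺][CO3²⁻]/[HCO3⁻]:  pH = pK2 + log₁₀([CO3²⁻]/[HCO3⁻])
log₁₀(0.0912) = -1.040
pH = 9.11 + (-1.040) = 8.07

pH = 8.07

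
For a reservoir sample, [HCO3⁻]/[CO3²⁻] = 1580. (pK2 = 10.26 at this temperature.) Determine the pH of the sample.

From K2 = [H⁺][CO3²⁻]/[HCO3⁻]:  pH = pK2 − log₁₀([HCO3⁻]/[CO3²⁻])
log₁₀(1580) = +3.199
pH = 10.26 − (+3.199) = 7.06

pH = 7.06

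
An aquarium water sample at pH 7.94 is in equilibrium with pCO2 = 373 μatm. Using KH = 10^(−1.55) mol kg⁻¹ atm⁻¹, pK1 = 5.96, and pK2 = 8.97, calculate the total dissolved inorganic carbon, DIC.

DIC = 1.11 mmol/kg

[CO2*] = KH · pCO2 = 10^(−1.55) × 373×10^-6 = 1.051×10^-5 mol/kg
α₀ = 1/(1 + K1/[H⁺] + K1K2/[H⁺]²) = 1/(1 + 10^+1.98 + 10^+0.95) = 0.009487
DIC = [CO2*]/α₀ = 1.051×10^-5 / 0.009487 = 1.11 mmol/kg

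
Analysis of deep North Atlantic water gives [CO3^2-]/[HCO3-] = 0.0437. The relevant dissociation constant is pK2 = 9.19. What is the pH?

pH = 7.83

From K2 = [H⁺][CO3^2-]/[HCO3-]:  pH = pK2 + log₁₀([CO3^2-]/[HCO3-])
log₁₀(0.0437) = -1.360
pH = 9.19 + (-1.360) = 7.83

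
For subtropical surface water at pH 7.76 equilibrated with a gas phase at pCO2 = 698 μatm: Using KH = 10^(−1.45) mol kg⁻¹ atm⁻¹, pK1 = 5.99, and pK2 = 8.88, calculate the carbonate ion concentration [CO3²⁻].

[CO3²⁻] = 0.111 mmol/kg

[CO2*] = KH · pCO2 = 10^(−1.45) × 698×10^-6 = 2.477×10^-5 mol/kg
α₀ = 1/(1 + K1/[H⁺] + K1K2/[H⁺]²) = 1/(1 + 10^+1.77 + 10^+0.65) = 0.01554
DIC = [CO2*]/α₀ = 2.477×10^-5 / 0.01554 = 1.594 mmol/kg
[CO3²⁻] = α₂·DIC; α₂ = 0.06941, so [CO3²⁻] = 0.06941 × 1.594 = 0.111 mmol/kg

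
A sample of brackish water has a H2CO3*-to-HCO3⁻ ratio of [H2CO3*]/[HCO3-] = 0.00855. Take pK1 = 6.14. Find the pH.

pH = 8.21

From K1 = [H⁺][HCO3-]/[H2CO3*]:  pH = pK1 − log₁₀([H2CO3*]/[HCO3-])
log₁₀(0.00855) = -2.068
pH = 6.14 − (-2.068) = 8.21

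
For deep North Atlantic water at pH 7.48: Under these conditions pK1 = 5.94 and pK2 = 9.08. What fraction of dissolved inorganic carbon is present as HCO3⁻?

α₁ = 1 / (1 + [H⁺]/K1 + K2/[H⁺]) = 1 / (1 + 10^-1.54 + 10^-1.60)
   = 1 / (1 + 0.028840 + 0.025119) = 1/1.0540 = 0.9488

α₁ = 0.949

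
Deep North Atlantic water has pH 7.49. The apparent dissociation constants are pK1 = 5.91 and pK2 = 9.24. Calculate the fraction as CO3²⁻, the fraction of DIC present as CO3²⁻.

α₂ = 1 / (1 + [H⁺]/K2 + [H⁺]²/(K1K2)) = 1 / (1 + 10^+1.75 + 10^+0.17)
   = 1 / (1 + 56.234 + 1.4791) = 1/58.713 = 0.01703

α₂ = 0.0170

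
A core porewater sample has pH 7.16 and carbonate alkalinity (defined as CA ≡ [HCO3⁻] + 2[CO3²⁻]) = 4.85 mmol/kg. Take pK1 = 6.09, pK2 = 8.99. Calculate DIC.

DIC = 5.18 mmol/kg

CA = [HCO3⁻] + 2[CO3²⁻] = (α₁ + 2α₂)·DIC
At pH 7.16: [H⁺]/K1 = 10^-1.07 = 0.085114, K2/[H⁺] = 10^-1.83 = 0.014791
α₁ = 1/(1 + 0.085114 + 0.014791) = 1/1.0999 = 0.9092; α₂ = α₁·K2/[H⁺] = 0.01345
α₁ + 2α₂ = 0.9361
DIC = CA / (α₁ + 2α₂) = 4.85 / 0.9361 = 5.18 mmol/kg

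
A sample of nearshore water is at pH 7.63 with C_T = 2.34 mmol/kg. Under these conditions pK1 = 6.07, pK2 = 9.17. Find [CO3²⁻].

[CO3²⁻] = 0.0639 mmol/kg

α₂ = 1 / (1 + [H⁺]/K2 + [H⁺]²/(K1K2)) = 1 / (1 + 10^+1.54 + 10^-0.02)
   = 1 / (1 + 34.674 + 0.95499) = 1/36.629 = 0.02730
[CO3²⁻] = α₂ × DIC = 0.02730 × 2.34 = 0.0639 mmol/kg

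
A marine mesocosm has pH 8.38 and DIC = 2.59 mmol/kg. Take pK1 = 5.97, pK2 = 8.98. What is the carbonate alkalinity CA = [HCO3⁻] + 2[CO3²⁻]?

CA = 3.10 mmol/kg

CA = [HCO3⁻] + 2[CO3²⁻] = (α₁ + 2α₂)·DIC
At pH 8.38: [H⁺]/K1 = 10^-2.41 = 0.0038905, K2/[H⁺] = 10^-0.60 = 0.25119
α₁ = 1/(1 + 0.0038905 + 0.25119) = 1/1.2551 = 0.7968; α₂ = α₁·K2/[H⁺] = 0.2001
α₁ + 2α₂ = 1.1970
CA = 1.1970 × 2.59 = 3.10 mmol/kg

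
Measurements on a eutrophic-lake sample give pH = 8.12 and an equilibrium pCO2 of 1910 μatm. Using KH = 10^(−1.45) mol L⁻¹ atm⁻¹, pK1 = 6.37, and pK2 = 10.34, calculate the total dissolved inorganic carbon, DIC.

[CO2*] = KH · pCO2 = 10^(−1.45) × 1910×10^-6 = 6.777×10^-5 mol/L
α₀ = 1/(1 + K1/[H⁺] + K1K2/[H⁺]²) = 1/(1 + 10^+1.75 + 10^-0.47) = 0.01737
DIC = [CO2*]/α₀ = 6.777×10^-5 / 0.01737 = 3.90 mmol/L

DIC = 3.90 mmol/L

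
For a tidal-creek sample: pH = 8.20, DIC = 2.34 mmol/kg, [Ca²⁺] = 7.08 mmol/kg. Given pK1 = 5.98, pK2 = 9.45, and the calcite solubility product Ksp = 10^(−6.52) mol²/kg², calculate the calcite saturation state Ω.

α₂ = 1 / (1 + [H⁺]/K2 + [H⁺]²/(K1K2)) = 1 / (1 + 10^+1.25 + 10^-0.97)
   = 1 / (1 + 17.783 + 0.10715) = 1/18.890 = 0.05294
[CO3²⁻] = α₂ × DIC = 0.05294 × 2.34 = 0.1239 mmol/kg
Ksp = 10^(−6.52) = 3.020×10^-7
Ω = [Ca²⁺][CO3²⁻]/Ksp = (7.08×10^-3)(1.239×10^-4) / 3.020×10^-7 = 2.90

Ω = 2.90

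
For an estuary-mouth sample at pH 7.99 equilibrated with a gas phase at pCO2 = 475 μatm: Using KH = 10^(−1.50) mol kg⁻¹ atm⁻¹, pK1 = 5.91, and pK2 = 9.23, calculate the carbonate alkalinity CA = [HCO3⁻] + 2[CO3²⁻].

CA = 2.01 mmol/kg

[CO2*] = KH · pCO2 = 10^(−1.50) × 475×10^-6 = 1.502×10^-5 mol/kg
α₀ = 1/(1 + K1/[H⁺] + K1K2/[H⁺]²) = 1/(1 + 10^+2.08 + 10^+0.84) = 0.007804
DIC = [CO2*]/α₀ = 1.502×10^-5 / 0.007804 = 1.925 mmol/kg
CA = (α₁ + 2α₂)·DIC = (0.9382 + 2×0.05399) × 1.925 = 2.01 mmol/kg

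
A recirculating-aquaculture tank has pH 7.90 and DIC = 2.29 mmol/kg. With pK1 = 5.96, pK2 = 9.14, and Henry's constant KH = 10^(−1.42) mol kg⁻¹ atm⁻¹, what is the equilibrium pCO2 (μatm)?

α₀ = 1 / (1 + K1/[H⁺] + K1K2/[H⁺]²) = 1 / (1 + 10^+1.94 + 10^+0.70)
   = 1 / (1 + 87.096 + 5.0119) = 1/93.108 = 0.01074
[CO2*] = α₀ × DIC = 0.01074 × 2.29 = 0.02460 mmol/kg
pCO2 = [CO2*]/KH = 2.460×10^-5 / 3.802×10^-2 = 647 μatm

pCO2 = 647 μatm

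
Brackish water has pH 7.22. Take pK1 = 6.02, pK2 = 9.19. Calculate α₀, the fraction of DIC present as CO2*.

α₀ = 0.0588

α₀ = 1 / (1 + K1/[H⁺] + K1K2/[H⁺]²) = 1 / (1 + 10^+1.20 + 10^-0.77)
   = 1 / (1 + 15.849 + 0.16982) = 1/17.019 = 0.05876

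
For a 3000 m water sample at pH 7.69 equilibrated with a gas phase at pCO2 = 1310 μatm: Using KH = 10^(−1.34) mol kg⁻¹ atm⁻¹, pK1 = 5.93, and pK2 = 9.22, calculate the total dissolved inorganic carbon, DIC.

[CO2*] = KH · pCO2 = 10^(−1.34) × 1310×10^-6 = 5.988×10^-5 mol/kg
α₀ = 1/(1 + K1/[H⁺] + K1K2/[H⁺]²) = 1/(1 + 10^+1.76 + 10^+0.23) = 0.01660
DIC = [CO2*]/α₀ = 5.988×10^-5 / 0.01660 = 3.61 mmol/kg

DIC = 3.61 mmol/kg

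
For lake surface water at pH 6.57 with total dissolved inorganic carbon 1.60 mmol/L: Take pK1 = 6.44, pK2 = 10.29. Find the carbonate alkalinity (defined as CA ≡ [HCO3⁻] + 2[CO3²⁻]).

CA = 0.919 mmol/L

CA = [HCO3⁻] + 2[CO3²⁻] = (α₁ + 2α₂)·DIC
At pH 6.57: [H⁺]/K1 = 10^-0.13 = 0.74131, K2/[H⁺] = 10^-3.72 = 0.00019055
α₁ = 1/(1 + 0.74131 + 0.00019055) = 1/1.7415 = 0.5742; α₂ = α₁·K2/[H⁺] = 0.0001094
α₁ + 2α₂ = 0.5744
CA = 0.5744 × 1.60 = 0.919 mmol/L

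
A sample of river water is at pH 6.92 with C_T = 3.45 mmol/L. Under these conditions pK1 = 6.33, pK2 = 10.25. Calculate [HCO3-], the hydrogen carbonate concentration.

α₁ = 1 / (1 + [H⁺]/K1 + K2/[H⁺]) = 1 / (1 + 10^-0.59 + 10^-3.33)
   = 1 / (1 + 0.25704 + 0.00046774) = 1/1.2575 = 0.7952
[HCO3⁻] = α₁ × DIC = 0.7952 × 3.45 = 2.74 mmol/L

[HCO3⁻] = 2.74 mmol/L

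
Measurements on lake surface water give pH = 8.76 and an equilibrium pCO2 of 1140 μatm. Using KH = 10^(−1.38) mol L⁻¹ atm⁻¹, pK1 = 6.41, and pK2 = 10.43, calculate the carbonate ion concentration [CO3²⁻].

[CO3²⁻] = 0.227 mmol/L

[CO2*] = KH · pCO2 = 10^(−1.38) × 1140×10^-6 = 4.752×10^-5 mol/L
α₀ = 1/(1 + K1/[H⁺] + K1K2/[H⁺]²) = 1/(1 + 10^+2.35 + 10^+0.68) = 0.004354
DIC = [CO2*]/α₀ = 4.752×10^-5 / 0.004354 = 10.91 mmol/L
[CO3²⁻] = α₂·DIC; α₂ = 0.02084, so [CO3²⁻] = 0.02084 × 10.91 = 0.227 mmol/L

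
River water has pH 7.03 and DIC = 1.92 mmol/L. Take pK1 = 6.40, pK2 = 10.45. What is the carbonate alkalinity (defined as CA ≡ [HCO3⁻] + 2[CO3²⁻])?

CA = [HCO3⁻] + 2[CO3²⁻] = (α₁ + 2α₂)·DIC
At pH 7.03: [H⁺]/K1 = 10^-0.63 = 0.23442, K2/[H⁺] = 10^-3.42 = 0.00038019
α₁ = 1/(1 + 0.23442 + 0.00038019) = 1/1.2348 = 0.8098; α₂ = α₁·K2/[H⁺] = 0.0003079
α₁ + 2α₂ = 0.8105
CA = 0.8105 × 1.92 = 1.56 mmol/L

CA = 1.56 mmol/L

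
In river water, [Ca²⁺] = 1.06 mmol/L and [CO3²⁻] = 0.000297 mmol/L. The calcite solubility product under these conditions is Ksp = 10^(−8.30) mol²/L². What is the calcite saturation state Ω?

Ksp = 10^(−8.30) = 5.012×10^-9
Ω = [Ca²⁺][CO3²⁻]/Ksp = (1.06×10^-3)(0.000297×10^-3) / 5.012×10^-9 = 0.0628

Ω = 0.0628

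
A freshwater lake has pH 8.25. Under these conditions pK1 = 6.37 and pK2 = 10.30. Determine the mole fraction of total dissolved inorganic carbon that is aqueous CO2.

α₀ = 1 / (1 + K1/[H⁺] + K1K2/[H⁺]²) = 1 / (1 + 10^+1.88 + 10^-0.17)
   = 1 / (1 + 75.858 + 0.67608) = 1/77.534 = 0.01290

α₀ = 0.0129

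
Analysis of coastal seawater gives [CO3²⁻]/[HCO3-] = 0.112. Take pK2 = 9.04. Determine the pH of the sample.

pH = 8.09

From K2 = [H⁺][CO3²⁻]/[HCO3-]:  pH = pK2 + log₁₀([CO3²⁻]/[HCO3-])
log₁₀(0.112) = -0.951
pH = 9.04 + (-0.951) = 8.09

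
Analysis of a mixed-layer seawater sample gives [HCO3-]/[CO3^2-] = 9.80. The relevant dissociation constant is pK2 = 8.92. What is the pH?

From K2 = [H⁺][CO3^2-]/[HCO3-]:  pH = pK2 − log₁₀([HCO3-]/[CO3^2-])
log₁₀(9.80) = +0.991
pH = 8.92 − (+0.991) = 7.93

pH = 7.93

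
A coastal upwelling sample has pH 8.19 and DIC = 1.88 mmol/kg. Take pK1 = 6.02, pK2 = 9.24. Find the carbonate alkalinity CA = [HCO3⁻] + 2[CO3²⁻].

CA = [HCO3⁻] + 2[CO3²⁻] = (α₁ + 2α₂)·DIC
At pH 8.19: [H⁺]/K1 = 10^-2.17 = 0.0067608, K2/[H⁺] = 10^-1.05 = 0.089125
α₁ = 1/(1 + 0.0067608 + 0.089125) = 1/1.0959 = 0.9125; α₂ = α₁·K2/[H⁺] = 0.08133
α₁ + 2α₂ = 1.0752
CA = 1.0752 × 1.88 = 2.02 mmol/kg

CA = 2.02 mmol/kg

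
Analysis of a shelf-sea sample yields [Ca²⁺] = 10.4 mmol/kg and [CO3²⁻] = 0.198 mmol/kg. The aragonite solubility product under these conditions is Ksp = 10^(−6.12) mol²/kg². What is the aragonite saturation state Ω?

Ω = 2.71

Ksp = 10^(−6.12) = 7.586×10^-7
Ω = [Ca²⁺][CO3²⁻]/Ksp = (10.4×10^-3)(0.198×10^-3) / 7.586×10^-7 = 2.71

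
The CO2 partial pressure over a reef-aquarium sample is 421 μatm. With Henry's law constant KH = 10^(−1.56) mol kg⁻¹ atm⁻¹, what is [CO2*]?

KH = 10^(−1.56) = 2.754×10^-2 mol kg⁻¹ atm⁻¹
[CO2*] = KH · pCO2 = 2.754×10^-2 × 421×10^-6 atm = 1.16×10^-5 mol/kg

[CO2*] = 11.6 μmol/kg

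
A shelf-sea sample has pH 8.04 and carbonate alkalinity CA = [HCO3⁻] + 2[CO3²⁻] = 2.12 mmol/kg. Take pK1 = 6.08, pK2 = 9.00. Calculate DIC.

CA = [HCO3⁻] + 2[CO3²⁻] = (α₁ + 2α₂)·DIC
At pH 8.04: [H⁺]/K1 = 10^-1.96 = 0.010965, K2/[H⁺] = 10^-0.96 = 0.10965
α₁ = 1/(1 + 0.010965 + 0.10965) = 1/1.1206 = 0.8924; α₂ = α₁·K2/[H⁺] = 0.09785
α₁ + 2α₂ = 1.0881
DIC = CA / (α₁ + 2α₂) = 2.12 / 1.0881 = 1.95 mmol/kg

DIC = 1.95 mmol/kg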